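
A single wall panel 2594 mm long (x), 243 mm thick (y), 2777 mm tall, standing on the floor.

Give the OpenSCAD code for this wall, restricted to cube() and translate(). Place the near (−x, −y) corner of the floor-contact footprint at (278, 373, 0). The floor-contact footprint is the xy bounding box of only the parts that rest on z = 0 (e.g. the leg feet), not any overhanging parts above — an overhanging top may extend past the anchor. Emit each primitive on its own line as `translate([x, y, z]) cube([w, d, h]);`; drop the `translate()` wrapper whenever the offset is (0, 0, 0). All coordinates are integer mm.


translate([278, 373, 0]) cube([2594, 243, 2777]);


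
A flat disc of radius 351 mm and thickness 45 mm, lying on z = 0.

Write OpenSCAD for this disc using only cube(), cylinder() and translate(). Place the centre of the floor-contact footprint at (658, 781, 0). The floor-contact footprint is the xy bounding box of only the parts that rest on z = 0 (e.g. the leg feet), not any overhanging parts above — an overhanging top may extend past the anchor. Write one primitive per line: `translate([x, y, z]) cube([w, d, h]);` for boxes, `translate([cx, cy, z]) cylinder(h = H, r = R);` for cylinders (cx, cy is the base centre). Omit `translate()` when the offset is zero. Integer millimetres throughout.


translate([658, 781, 0]) cylinder(h = 45, r = 351);


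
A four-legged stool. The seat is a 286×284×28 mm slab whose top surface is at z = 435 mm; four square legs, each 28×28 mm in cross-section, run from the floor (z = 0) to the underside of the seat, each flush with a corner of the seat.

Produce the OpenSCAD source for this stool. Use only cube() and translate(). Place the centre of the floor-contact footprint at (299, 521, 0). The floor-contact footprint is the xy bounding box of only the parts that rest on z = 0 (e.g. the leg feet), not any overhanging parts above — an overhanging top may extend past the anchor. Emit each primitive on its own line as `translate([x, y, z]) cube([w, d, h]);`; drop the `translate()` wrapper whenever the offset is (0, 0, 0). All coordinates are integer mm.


// leg_h = 435 - 28 = 407
translate([156, 379, 407]) cube([286, 284, 28]);
translate([156, 379, 0]) cube([28, 28, 407]);
translate([414, 379, 0]) cube([28, 28, 407]);
translate([156, 635, 0]) cube([28, 28, 407]);
translate([414, 635, 0]) cube([28, 28, 407]);


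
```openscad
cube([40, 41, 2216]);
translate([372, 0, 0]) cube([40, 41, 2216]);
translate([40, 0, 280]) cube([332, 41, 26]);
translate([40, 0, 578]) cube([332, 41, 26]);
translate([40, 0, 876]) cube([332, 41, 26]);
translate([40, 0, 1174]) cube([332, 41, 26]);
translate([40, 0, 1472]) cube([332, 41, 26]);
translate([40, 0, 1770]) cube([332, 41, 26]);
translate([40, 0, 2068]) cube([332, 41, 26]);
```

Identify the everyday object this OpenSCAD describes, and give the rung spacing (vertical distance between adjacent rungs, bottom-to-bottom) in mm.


A ladder. The rung spacing is 298 mm.

Two tall 40×41 posts with 7 short bars between them — a ladder. Adjacent rungs sit at z = 280 and z = 578, so the spacing is 578 − 280 = 298 mm.


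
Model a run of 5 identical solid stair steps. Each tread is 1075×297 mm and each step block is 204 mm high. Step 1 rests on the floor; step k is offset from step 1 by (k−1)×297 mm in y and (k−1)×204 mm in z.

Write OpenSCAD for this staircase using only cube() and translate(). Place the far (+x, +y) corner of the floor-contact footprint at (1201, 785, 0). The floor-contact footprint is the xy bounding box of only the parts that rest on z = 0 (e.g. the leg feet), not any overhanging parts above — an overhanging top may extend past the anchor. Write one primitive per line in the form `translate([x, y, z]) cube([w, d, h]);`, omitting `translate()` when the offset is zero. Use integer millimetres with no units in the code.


translate([126, 488, 0]) cube([1075, 297, 204]);
translate([126, 785, 204]) cube([1075, 297, 204]);
translate([126, 1082, 408]) cube([1075, 297, 204]);
translate([126, 1379, 612]) cube([1075, 297, 204]);
translate([126, 1676, 816]) cube([1075, 297, 204]);


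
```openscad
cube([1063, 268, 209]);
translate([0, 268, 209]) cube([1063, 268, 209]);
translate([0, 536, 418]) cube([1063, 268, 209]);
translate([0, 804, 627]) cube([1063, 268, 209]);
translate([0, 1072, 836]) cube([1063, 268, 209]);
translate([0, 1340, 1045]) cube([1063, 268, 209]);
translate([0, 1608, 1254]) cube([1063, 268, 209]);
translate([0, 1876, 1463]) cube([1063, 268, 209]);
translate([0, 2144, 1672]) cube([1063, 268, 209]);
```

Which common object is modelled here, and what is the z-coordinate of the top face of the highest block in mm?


A staircase. The total rise is 1881 mm.

9 identical blocks, each offset up and back from the previous — a staircase. Each step is 209 mm tall and there are 9 of them, so the total rise is 9 × 209 = 1881 mm.


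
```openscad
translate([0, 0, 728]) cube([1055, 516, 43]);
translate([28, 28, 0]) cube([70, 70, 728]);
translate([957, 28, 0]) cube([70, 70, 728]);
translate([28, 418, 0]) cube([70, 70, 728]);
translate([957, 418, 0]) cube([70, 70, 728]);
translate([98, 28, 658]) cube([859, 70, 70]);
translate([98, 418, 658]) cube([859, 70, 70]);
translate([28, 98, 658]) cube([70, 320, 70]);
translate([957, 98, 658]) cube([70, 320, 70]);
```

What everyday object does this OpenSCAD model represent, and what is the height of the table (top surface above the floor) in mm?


A table. The table height is 771 mm.

A 1055×516×43 slab sits at z = 728 on four 70 mm square posts — a table. The top surface is at 728 + 43 = 771 mm.


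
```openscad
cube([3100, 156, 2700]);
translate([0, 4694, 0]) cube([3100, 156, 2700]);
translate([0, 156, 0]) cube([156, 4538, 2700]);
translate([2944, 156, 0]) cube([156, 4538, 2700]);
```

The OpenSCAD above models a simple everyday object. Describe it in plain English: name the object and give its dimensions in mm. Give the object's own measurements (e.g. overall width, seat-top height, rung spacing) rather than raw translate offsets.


The wall frame of a small rectangular building: four walls, each 2700 mm tall and 156 mm thick, enclosing a footprint 3100 mm (x) by 4850 mm (y) outside-to-outside, with no floor or roof. The front and back walls (the −y and +y sides) span the full width; the two side walls fit between them.


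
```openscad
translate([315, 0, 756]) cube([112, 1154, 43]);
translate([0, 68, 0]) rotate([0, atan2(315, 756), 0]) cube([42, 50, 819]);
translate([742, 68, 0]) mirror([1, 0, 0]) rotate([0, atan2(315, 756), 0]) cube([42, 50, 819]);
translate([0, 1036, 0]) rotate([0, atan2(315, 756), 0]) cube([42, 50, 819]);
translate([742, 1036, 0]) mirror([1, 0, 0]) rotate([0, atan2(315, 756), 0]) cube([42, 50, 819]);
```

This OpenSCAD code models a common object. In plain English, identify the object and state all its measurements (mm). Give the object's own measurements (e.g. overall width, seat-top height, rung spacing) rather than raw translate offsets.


A sawhorse. A 112×1154×43 mm beam (x, y, z) sits on two A-frame leg pairs. Each pair is two raked legs of 42×50 mm section (50 mm along y) splaying symmetrically in x. Each leg rises 756 mm vertically over 315 mm of horizontal reach and is 819 mm long along its own axis. Every leg's outer bottom edge rests on the floor and its outer top edge meets a bottom edge of the beam — the left legs (tilting toward +x) meet the beam's −x bottom edge, the right legs (their mirror images, tilting toward −x) meet its +x bottom edge — so the leg tops tuck under the beam, the beam's underside is 756 mm above the floor, and the feet are 742 mm apart outside-to-outside with the beam centred between them. The two leg pairs are set in 68 mm from either end of the beam.


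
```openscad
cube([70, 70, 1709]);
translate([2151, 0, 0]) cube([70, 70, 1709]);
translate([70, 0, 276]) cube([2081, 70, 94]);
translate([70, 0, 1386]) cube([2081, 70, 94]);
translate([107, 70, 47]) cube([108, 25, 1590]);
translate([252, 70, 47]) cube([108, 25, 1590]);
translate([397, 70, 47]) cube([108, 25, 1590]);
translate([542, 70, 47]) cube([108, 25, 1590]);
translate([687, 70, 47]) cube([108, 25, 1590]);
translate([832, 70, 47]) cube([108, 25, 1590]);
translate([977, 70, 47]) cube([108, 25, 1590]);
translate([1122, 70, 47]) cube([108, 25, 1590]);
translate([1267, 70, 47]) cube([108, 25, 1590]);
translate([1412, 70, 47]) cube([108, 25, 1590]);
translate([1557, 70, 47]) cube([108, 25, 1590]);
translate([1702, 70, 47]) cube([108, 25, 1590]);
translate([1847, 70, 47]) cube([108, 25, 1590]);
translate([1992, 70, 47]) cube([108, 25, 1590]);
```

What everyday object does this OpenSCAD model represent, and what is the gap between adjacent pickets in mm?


A fence section. The picket gap is 37 mm.

Two posts, two rails, 14 pickets — a fence section. Span 2081 mm holds 14 pickets of 108 mm with 15 equal gaps: ⌊(2081 − 14·108) / 15⌋ = 37 mm.


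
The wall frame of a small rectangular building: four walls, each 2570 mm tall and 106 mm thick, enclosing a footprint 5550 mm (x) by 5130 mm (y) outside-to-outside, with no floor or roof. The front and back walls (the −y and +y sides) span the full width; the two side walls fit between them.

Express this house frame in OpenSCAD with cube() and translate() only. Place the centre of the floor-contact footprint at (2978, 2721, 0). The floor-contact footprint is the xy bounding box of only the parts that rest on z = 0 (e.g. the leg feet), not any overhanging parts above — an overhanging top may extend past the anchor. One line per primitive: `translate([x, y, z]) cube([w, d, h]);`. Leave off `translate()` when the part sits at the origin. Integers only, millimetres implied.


translate([203, 156, 0]) cube([5550, 106, 2570]);
translate([203, 5180, 0]) cube([5550, 106, 2570]);
translate([203, 262, 0]) cube([106, 4918, 2570]);
translate([5647, 262, 0]) cube([106, 4918, 2570]);


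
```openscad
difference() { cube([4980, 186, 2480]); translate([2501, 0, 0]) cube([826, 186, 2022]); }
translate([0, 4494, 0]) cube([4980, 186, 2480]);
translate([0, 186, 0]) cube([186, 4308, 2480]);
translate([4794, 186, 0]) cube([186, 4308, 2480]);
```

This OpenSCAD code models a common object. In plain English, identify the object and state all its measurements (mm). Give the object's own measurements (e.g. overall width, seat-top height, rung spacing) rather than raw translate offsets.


A single room: four walls, each 2480 mm tall and 186 mm thick, enclosing an outside footprint 4980×4680 mm (x × y), no floor or roof. The front and back walls (−y and +y sides) run the full x-width; the side walls fit between their inner faces. A door opening 826 mm wide and 2022 mm tall is cut through the front wall from the floor up, its −x edge 2501 mm from the wall's −x end.


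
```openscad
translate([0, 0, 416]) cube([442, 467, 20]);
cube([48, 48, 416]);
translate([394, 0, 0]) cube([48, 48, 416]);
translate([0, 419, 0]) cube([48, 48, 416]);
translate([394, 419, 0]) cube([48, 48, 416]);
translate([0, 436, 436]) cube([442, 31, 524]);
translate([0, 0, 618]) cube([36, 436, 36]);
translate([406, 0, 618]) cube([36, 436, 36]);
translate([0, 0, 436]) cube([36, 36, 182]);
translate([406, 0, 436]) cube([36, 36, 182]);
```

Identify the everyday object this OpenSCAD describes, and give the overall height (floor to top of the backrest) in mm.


A chair. The overall height is 960 mm.

A slab on four corner posts with a tall panel at the back — a chair. The seat slab sits at z = 416 with thickness 20, and the 524 mm backrest starts at the seat top, so the overall height is 416 + 20 + 524 = 960 mm.


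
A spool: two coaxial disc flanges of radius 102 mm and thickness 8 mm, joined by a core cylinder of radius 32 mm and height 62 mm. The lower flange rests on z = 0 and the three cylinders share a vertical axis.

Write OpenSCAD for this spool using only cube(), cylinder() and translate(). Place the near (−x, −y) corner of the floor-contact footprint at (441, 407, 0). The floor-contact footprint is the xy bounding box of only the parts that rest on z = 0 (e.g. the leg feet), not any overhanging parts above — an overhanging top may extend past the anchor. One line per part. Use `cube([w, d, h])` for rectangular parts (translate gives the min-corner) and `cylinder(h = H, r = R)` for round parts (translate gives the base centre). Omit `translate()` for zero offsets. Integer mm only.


translate([543, 509, 0]) cylinder(h = 8, r = 102);
translate([543, 509, 8]) cylinder(h = 62, r = 32);
translate([543, 509, 70]) cylinder(h = 8, r = 102);


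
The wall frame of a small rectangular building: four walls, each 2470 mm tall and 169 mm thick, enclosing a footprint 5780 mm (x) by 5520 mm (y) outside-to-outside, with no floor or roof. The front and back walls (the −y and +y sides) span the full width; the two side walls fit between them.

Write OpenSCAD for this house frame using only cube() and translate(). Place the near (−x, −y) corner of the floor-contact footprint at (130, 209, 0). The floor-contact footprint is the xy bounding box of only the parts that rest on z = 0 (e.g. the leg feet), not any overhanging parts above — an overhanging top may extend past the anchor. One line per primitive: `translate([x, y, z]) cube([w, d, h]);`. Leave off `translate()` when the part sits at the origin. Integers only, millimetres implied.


translate([130, 209, 0]) cube([5780, 169, 2470]);
translate([130, 5560, 0]) cube([5780, 169, 2470]);
translate([130, 378, 0]) cube([169, 5182, 2470]);
translate([5741, 378, 0]) cube([169, 5182, 2470]);


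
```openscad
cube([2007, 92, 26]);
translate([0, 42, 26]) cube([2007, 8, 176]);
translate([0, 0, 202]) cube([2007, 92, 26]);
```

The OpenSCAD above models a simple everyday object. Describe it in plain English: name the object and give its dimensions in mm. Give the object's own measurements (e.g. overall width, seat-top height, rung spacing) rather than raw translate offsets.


An I-beam lying along x, 2007 mm long. Overall section height 228 mm. Two flanges 92 mm wide (y) and 26 mm thick, one on the floor and one at the top; a web 8 mm thick runs between them, centred on the flange width.


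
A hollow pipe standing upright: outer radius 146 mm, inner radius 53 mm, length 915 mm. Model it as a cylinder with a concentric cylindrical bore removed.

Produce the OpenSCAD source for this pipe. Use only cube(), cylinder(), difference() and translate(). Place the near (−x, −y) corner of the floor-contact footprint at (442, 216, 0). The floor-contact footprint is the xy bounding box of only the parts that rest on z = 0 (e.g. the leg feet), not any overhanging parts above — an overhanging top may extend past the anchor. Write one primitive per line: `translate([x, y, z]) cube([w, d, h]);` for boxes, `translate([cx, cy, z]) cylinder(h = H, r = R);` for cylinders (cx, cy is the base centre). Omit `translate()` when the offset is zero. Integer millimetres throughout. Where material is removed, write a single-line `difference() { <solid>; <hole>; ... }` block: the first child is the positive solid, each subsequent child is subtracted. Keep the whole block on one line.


difference() { translate([588, 362, 0]) cylinder(h = 915, r = 146); translate([588, 362, 0]) cylinder(h = 915, r = 53); }


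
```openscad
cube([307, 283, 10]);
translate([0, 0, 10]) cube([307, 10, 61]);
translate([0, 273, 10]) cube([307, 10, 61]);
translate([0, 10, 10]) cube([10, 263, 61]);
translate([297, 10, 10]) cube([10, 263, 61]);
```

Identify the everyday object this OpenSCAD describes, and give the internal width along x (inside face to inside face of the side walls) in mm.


An open box. The internal width is 287 mm.

A 307×283 base slab with four walls standing on it — an open box. The base is 307 mm wide and the walls are 10 mm thick, so the internal width is 307 − 2 × 10 = 287 mm.


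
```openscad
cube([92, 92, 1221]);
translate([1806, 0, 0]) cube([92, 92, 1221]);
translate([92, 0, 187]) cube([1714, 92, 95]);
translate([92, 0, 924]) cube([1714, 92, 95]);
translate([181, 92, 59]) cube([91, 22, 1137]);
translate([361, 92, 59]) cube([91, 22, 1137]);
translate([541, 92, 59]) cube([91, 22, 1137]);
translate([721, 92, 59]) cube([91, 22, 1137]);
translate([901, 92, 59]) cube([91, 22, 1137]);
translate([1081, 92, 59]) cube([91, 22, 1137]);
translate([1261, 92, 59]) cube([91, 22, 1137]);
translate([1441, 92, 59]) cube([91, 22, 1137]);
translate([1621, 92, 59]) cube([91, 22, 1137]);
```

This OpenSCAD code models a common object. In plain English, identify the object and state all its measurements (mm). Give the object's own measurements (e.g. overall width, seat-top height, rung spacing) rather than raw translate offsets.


A fence section. Two 92×92 mm posts, 1221 mm tall, stand on the floor with a clear span of 1714 mm between their inner faces. Two horizontal rails of 92×95 mm section span the gap between the posts with their undersides at z = 187 mm and z = 924 mm, flush with the posts' −y face. 9 pickets, each 91 mm wide, 22 mm thick and 1137 mm tall, are fixed to the +y face of the rails with their bottoms at z = 59 mm, spaced across the span with a 89 mm gap after the −x post and between neighbouring pickets, with 94 mm left before the +x post.


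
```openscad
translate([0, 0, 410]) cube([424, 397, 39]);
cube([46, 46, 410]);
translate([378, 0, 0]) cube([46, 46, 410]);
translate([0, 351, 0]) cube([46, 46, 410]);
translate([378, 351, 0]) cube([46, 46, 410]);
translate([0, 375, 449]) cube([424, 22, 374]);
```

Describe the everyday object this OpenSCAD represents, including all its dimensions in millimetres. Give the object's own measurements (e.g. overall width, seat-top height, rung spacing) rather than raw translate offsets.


A chair. The seat is a 424×397×39 mm slab with its top at z = 449 mm, on four 46×46 mm corner legs (flush with the seat edges, standing on z = 0). A flat backrest 22 mm thick, 374 mm tall, spans the full seat width and rises from the seat top along its +y edge, rear face flush with the rear of the seat.


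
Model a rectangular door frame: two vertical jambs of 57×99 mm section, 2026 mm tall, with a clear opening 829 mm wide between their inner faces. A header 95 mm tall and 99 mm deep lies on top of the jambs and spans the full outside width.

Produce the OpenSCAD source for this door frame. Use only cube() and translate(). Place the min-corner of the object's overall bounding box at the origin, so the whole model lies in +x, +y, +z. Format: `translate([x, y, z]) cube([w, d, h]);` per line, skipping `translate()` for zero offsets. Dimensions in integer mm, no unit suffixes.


cube([57, 99, 2026]);
translate([886, 0, 0]) cube([57, 99, 2026]);
translate([0, 0, 2026]) cube([943, 99, 95]);


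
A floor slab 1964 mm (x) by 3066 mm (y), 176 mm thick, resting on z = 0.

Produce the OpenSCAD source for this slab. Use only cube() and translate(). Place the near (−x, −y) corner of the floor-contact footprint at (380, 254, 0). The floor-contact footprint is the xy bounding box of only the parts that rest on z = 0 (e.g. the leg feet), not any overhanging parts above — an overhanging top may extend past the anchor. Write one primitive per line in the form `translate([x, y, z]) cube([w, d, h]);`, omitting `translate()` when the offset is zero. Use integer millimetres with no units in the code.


translate([380, 254, 0]) cube([1964, 3066, 176]);


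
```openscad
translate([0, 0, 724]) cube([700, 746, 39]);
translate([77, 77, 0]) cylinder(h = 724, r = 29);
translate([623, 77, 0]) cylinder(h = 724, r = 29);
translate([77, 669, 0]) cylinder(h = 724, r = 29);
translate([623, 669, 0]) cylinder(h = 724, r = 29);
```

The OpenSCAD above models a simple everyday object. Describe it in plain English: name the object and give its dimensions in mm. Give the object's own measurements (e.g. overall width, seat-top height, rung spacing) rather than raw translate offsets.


A rectangular dining table. The top is 700×746×39 mm with its upper surface at z = 763 mm. It stands on four round legs of 58 mm diameter, each leg's bounding box inset 48 mm from the nearest pair of top edges, running from the floor to the underside of the top.


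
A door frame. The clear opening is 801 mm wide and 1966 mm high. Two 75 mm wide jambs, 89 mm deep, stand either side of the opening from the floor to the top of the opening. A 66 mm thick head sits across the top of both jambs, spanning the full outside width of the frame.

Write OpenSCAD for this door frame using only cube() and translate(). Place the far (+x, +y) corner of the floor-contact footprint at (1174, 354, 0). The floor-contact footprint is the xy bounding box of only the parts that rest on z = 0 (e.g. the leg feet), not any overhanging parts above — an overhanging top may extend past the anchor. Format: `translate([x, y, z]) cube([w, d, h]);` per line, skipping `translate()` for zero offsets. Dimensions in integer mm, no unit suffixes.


translate([223, 265, 0]) cube([75, 89, 1966]);
translate([1099, 265, 0]) cube([75, 89, 1966]);
translate([223, 265, 1966]) cube([951, 89, 66]);


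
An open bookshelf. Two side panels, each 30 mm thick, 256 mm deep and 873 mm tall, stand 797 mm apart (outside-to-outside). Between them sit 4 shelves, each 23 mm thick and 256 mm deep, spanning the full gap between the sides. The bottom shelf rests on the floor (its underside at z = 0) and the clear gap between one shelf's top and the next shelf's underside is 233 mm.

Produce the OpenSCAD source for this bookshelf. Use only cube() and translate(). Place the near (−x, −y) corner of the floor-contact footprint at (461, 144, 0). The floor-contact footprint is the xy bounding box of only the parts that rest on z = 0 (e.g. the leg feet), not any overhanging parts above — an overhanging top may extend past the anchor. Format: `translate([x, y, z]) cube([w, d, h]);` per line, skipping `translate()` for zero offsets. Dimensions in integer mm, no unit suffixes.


translate([461, 144, 0]) cube([30, 256, 873]);
translate([1228, 144, 0]) cube([30, 256, 873]);
translate([491, 144, 0]) cube([737, 256, 23]);
translate([491, 144, 256]) cube([737, 256, 23]);
translate([491, 144, 512]) cube([737, 256, 23]);
translate([491, 144, 768]) cube([737, 256, 23]);


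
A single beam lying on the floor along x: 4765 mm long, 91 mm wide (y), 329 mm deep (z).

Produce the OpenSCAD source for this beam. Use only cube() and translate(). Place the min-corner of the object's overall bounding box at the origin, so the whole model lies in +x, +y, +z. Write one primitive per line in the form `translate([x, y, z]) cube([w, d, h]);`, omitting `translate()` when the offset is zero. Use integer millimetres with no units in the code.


cube([4765, 91, 329]);


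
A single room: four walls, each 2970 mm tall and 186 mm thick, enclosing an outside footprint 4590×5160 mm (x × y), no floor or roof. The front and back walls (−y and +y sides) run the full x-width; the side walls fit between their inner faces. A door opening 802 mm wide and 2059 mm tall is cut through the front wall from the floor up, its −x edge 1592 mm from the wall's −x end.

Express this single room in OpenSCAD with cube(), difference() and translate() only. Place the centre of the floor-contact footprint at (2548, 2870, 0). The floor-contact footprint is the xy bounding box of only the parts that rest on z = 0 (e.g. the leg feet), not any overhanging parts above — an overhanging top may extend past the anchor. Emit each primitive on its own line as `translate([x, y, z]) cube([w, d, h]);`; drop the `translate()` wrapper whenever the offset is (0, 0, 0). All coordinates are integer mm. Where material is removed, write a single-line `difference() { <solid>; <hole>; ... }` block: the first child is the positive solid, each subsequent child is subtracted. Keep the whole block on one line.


difference() { translate([253, 290, 0]) cube([4590, 186, 2970]); translate([1845, 290, 0]) cube([802, 186, 2059]); }
translate([253, 5264, 0]) cube([4590, 186, 2970]);
translate([253, 476, 0]) cube([186, 4788, 2970]);
translate([4657, 476, 0]) cube([186, 4788, 2970]);


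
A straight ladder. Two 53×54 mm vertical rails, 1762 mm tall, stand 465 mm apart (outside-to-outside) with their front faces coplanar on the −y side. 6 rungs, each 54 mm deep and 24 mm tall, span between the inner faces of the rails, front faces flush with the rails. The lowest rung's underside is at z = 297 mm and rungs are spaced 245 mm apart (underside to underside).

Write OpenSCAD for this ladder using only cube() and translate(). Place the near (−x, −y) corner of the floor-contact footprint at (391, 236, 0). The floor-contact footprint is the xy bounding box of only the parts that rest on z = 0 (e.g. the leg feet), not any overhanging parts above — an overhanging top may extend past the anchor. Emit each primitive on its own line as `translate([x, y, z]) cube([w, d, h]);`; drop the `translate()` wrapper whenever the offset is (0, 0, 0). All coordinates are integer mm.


translate([391, 236, 0]) cube([53, 54, 1762]);
translate([803, 236, 0]) cube([53, 54, 1762]);
translate([444, 236, 297]) cube([359, 54, 24]);
translate([444, 236, 542]) cube([359, 54, 24]);
translate([444, 236, 787]) cube([359, 54, 24]);
translate([444, 236, 1032]) cube([359, 54, 24]);
translate([444, 236, 1277]) cube([359, 54, 24]);
translate([444, 236, 1522]) cube([359, 54, 24]);


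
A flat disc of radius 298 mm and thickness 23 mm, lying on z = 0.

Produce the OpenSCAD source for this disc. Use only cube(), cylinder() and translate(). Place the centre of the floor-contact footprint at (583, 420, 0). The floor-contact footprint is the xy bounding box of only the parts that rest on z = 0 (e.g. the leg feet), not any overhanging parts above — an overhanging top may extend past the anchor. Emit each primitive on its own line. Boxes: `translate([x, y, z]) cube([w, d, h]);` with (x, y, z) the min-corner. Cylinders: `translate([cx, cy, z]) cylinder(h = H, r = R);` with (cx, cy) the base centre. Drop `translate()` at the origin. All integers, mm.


translate([583, 420, 0]) cylinder(h = 23, r = 298);


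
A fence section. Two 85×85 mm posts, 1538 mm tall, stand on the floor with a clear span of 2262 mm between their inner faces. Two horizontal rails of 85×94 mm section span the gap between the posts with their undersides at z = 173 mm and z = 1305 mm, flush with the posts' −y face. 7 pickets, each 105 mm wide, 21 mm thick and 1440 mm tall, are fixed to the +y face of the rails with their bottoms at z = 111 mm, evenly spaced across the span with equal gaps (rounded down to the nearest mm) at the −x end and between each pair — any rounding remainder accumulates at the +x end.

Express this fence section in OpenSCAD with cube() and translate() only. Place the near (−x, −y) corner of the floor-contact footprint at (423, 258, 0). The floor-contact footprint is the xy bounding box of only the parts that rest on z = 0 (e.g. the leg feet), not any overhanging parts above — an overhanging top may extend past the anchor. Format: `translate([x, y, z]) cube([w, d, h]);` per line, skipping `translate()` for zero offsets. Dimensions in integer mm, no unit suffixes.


translate([423, 258, 0]) cube([85, 85, 1538]);
translate([2770, 258, 0]) cube([85, 85, 1538]);
translate([508, 258, 173]) cube([2262, 85, 94]);
translate([508, 258, 1305]) cube([2262, 85, 94]);
translate([698, 343, 111]) cube([105, 21, 1440]);
translate([993, 343, 111]) cube([105, 21, 1440]);
translate([1288, 343, 111]) cube([105, 21, 1440]);
translate([1583, 343, 111]) cube([105, 21, 1440]);
translate([1878, 343, 111]) cube([105, 21, 1440]);
translate([2173, 343, 111]) cube([105, 21, 1440]);
translate([2468, 343, 111]) cube([105, 21, 1440]);


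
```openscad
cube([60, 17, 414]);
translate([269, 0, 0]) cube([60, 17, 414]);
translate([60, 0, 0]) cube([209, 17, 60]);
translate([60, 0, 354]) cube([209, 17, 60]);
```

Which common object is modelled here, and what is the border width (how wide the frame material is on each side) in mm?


A picture frame. The border width is 60 mm.

Four thin pieces enclosing a rectangular opening — a picture frame. The two full-height stiles are 414 mm tall; the top rail sits at z = 354 and is 60 mm tall, so the border above the opening is 414 − 354 = 60 mm, matching the stile x-width.


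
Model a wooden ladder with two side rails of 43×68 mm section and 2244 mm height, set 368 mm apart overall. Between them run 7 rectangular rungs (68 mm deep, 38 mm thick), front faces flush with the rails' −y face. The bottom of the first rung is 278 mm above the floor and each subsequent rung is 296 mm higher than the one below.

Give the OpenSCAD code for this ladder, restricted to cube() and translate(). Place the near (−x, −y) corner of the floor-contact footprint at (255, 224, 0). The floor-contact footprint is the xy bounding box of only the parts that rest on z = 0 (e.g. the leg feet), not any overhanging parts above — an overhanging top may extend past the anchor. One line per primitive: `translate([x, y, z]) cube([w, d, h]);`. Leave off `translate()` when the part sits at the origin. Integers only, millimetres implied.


translate([255, 224, 0]) cube([43, 68, 2244]);
translate([580, 224, 0]) cube([43, 68, 2244]);
translate([298, 224, 278]) cube([282, 68, 38]);
translate([298, 224, 574]) cube([282, 68, 38]);
translate([298, 224, 870]) cube([282, 68, 38]);
translate([298, 224, 1166]) cube([282, 68, 38]);
translate([298, 224, 1462]) cube([282, 68, 38]);
translate([298, 224, 1758]) cube([282, 68, 38]);
translate([298, 224, 2054]) cube([282, 68, 38]);


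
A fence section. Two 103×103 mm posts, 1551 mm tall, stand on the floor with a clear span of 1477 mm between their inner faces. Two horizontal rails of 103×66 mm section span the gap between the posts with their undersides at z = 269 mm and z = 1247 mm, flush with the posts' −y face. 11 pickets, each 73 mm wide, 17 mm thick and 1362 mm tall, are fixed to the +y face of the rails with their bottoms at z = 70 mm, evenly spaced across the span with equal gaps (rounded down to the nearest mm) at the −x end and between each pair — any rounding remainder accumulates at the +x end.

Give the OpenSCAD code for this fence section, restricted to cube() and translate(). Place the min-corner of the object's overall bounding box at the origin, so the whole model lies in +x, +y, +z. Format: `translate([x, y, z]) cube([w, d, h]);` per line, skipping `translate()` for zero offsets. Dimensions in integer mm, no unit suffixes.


cube([103, 103, 1551]);
translate([1580, 0, 0]) cube([103, 103, 1551]);
translate([103, 0, 269]) cube([1477, 103, 66]);
translate([103, 0, 1247]) cube([1477, 103, 66]);
translate([159, 103, 70]) cube([73, 17, 1362]);
translate([288, 103, 70]) cube([73, 17, 1362]);
translate([417, 103, 70]) cube([73, 17, 1362]);
translate([546, 103, 70]) cube([73, 17, 1362]);
translate([675, 103, 70]) cube([73, 17, 1362]);
translate([804, 103, 70]) cube([73, 17, 1362]);
translate([933, 103, 70]) cube([73, 17, 1362]);
translate([1062, 103, 70]) cube([73, 17, 1362]);
translate([1191, 103, 70]) cube([73, 17, 1362]);
translate([1320, 103, 70]) cube([73, 17, 1362]);
translate([1449, 103, 70]) cube([73, 17, 1362]);


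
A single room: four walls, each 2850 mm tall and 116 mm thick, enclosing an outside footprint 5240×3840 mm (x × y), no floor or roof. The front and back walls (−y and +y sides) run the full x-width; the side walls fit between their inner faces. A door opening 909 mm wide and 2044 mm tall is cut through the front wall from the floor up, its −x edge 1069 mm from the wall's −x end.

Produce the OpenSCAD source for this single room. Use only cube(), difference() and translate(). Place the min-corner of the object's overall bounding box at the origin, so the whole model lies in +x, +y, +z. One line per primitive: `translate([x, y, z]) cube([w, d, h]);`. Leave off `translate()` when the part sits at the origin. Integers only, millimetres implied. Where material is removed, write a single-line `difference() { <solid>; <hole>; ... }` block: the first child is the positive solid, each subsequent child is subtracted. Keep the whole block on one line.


difference() { cube([5240, 116, 2850]); translate([1069, 0, 0]) cube([909, 116, 2044]); }
translate([0, 3724, 0]) cube([5240, 116, 2850]);
translate([0, 116, 0]) cube([116, 3608, 2850]);
translate([5124, 116, 0]) cube([116, 3608, 2850]);


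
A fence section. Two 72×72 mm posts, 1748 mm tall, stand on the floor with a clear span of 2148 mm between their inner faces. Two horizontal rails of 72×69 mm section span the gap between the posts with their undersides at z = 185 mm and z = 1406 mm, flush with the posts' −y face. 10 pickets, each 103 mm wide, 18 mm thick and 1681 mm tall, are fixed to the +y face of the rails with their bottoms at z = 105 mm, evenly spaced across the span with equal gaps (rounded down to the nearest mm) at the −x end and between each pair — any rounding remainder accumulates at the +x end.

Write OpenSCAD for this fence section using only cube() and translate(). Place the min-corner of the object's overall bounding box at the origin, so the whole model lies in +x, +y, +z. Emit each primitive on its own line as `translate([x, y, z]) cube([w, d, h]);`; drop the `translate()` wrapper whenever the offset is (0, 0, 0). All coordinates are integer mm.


cube([72, 72, 1748]);
translate([2220, 0, 0]) cube([72, 72, 1748]);
translate([72, 0, 185]) cube([2148, 72, 69]);
translate([72, 0, 1406]) cube([2148, 72, 69]);
translate([173, 72, 105]) cube([103, 18, 1681]);
translate([377, 72, 105]) cube([103, 18, 1681]);
translate([581, 72, 105]) cube([103, 18, 1681]);
translate([785, 72, 105]) cube([103, 18, 1681]);
translate([989, 72, 105]) cube([103, 18, 1681]);
translate([1193, 72, 105]) cube([103, 18, 1681]);
translate([1397, 72, 105]) cube([103, 18, 1681]);
translate([1601, 72, 105]) cube([103, 18, 1681]);
translate([1805, 72, 105]) cube([103, 18, 1681]);
translate([2009, 72, 105]) cube([103, 18, 1681]);


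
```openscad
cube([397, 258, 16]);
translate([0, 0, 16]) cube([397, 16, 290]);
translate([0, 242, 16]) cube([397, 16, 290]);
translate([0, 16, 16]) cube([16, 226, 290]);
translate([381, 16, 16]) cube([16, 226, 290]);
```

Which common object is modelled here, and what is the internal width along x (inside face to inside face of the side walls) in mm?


An open box. The internal width is 365 mm.

A 397×258 base slab with four walls standing on it — an open box. The base is 397 mm wide and the walls are 16 mm thick, so the internal width is 397 − 2 × 16 = 365 mm.


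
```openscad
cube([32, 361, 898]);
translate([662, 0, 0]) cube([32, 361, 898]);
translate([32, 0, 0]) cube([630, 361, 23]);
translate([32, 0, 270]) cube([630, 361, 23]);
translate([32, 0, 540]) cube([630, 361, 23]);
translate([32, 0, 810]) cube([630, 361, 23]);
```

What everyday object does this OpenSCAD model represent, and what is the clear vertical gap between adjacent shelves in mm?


A bookshelf. The clear shelf gap is 247 mm.

Two tall side panels with 4 horizontal boards between them — a bookshelf. The first two shelf undersides are at z = 0 and z = 270; with shelf thickness 23, the clear gap is 270 − 0 − 23 = 247 mm.


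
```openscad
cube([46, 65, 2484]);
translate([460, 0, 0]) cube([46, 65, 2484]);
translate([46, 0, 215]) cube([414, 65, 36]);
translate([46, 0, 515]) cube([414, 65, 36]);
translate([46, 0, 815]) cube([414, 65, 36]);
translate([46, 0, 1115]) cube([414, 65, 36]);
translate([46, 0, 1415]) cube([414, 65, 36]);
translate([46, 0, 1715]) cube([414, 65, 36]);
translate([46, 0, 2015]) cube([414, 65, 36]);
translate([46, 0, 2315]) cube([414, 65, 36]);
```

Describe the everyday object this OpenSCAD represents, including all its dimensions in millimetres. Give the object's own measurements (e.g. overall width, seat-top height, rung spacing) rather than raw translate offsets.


A straight ladder. Two 46×65 mm vertical rails, 2484 mm tall, stand 506 mm apart (outside-to-outside) with their front faces coplanar on the −y side. 8 rungs, each 65 mm deep and 36 mm tall, span between the inner faces of the rails, front faces flush with the rails. The lowest rung's underside is at z = 215 mm and rungs are spaced 300 mm apart (underside to underside).


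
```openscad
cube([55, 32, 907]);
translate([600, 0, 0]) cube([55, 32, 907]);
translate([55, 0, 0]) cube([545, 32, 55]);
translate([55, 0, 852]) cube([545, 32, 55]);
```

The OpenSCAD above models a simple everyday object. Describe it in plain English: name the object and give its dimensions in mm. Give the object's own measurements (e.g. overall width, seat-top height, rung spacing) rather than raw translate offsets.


A rectangular picture frame lying in the x–z plane (depth along y). The opening is 545 mm wide (x) by 797 mm tall (z), surrounded by a border 55 mm wide on all four sides. The frame is 32 mm deep and is made of two full-height vertical stiles with two horizontal rails fitted between them.


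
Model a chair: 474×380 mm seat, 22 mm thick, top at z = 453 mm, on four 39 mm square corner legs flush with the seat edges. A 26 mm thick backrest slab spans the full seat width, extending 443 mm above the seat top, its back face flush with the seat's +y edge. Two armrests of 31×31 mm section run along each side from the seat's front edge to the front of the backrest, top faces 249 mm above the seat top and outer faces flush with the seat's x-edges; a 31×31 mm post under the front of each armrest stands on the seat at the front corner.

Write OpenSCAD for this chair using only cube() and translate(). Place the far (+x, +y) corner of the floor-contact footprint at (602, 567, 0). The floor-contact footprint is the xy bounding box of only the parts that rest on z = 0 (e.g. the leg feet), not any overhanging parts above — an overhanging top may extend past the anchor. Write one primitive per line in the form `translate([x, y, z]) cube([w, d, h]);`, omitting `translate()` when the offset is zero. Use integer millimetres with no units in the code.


translate([128, 187, 431]) cube([474, 380, 22]);
translate([128, 187, 0]) cube([39, 39, 431]);
translate([563, 187, 0]) cube([39, 39, 431]);
translate([128, 528, 0]) cube([39, 39, 431]);
translate([563, 528, 0]) cube([39, 39, 431]);
translate([128, 541, 453]) cube([474, 26, 443]);
translate([128, 187, 671]) cube([31, 354, 31]);
translate([571, 187, 671]) cube([31, 354, 31]);
translate([128, 187, 453]) cube([31, 31, 218]);
translate([571, 187, 453]) cube([31, 31, 218]);


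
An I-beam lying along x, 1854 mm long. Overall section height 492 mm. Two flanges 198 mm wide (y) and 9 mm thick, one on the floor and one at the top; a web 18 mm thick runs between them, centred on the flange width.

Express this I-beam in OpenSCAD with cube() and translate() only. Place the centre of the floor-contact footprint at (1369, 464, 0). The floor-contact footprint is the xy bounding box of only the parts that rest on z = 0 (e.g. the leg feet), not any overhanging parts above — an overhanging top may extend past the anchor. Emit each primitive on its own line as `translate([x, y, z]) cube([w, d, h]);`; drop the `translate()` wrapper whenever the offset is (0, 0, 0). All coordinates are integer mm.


translate([442, 365, 0]) cube([1854, 198, 9]);
translate([442, 455, 9]) cube([1854, 18, 474]);
translate([442, 365, 483]) cube([1854, 198, 9]);


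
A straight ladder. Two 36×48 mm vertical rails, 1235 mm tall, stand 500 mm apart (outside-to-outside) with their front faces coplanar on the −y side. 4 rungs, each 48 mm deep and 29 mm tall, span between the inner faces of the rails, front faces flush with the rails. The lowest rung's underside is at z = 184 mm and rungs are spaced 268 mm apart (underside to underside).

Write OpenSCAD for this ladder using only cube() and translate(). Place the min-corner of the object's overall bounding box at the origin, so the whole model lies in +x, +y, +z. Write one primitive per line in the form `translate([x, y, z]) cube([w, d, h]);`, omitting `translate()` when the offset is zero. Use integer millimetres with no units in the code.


cube([36, 48, 1235]);
translate([464, 0, 0]) cube([36, 48, 1235]);
translate([36, 0, 184]) cube([428, 48, 29]);
translate([36, 0, 452]) cube([428, 48, 29]);
translate([36, 0, 720]) cube([428, 48, 29]);
translate([36, 0, 988]) cube([428, 48, 29]);
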